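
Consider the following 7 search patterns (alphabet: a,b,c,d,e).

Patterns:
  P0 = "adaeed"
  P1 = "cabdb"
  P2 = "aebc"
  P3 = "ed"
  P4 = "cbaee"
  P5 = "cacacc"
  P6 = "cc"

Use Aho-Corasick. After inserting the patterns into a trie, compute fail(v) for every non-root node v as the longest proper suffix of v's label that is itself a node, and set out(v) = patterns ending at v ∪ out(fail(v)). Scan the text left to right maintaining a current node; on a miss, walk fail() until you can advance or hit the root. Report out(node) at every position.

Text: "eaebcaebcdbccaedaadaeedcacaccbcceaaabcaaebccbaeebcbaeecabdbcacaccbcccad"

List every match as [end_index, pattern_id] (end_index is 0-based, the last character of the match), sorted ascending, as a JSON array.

Construct AC machine:
Trie (insert patterns):
  n0 'ε': a→1 c→7 e→15
  n1 'a': d→2 e→12
  n2 'ad': a→3
  n3 'ada': e→4
  n4 'adae': e→5
  n5 'adaee': d→6
  n6 'adaeed': ·  [P0 ends]
  n7 'c': a→8 b→17 c→25
  n8 'ca': b→9 c→21
  n9 'cab': d→10
  n10 'cabd': b→11
  n11 'cabdb': ·  [P1 ends]
  n12 'ae': b→13
  n13 'aeb': c→14
  n14 'aebc': ·  [P2 ends]
  n15 'e': d→16
  n16 'ed': ·  [P3 ends]
  n17 'cb': a→18
  n18 'cba': e→19
  n19 'cbae': e→20
  n20 'cbaee': ·  [P4 ends]
  n21 'cac': a→22
  n22 'caca': c→23
  n23 'cacac': c→24
  n24 'cacacc': ·  [P5 ends]
  n25 'cc': ·  [P6 ends]

BFS fail/out derivation:
  n1('a'): parent n0 fail=0; on 'a' 0 → fail=0;  out ∅∪∅=∅
  n7('c'): parent n0 fail=0; on 'c' 0 → fail=0;  out ∅∪∅=∅
  n15('e'): parent n0 fail=0; on 'e' 0 → fail=0;  out ∅∪∅=∅
  n2('ad'): parent n1 fail=0; on 'd' 0 → fail=0;  out ∅∪∅=∅
  n8('ca'): parent n7 fail=0; on 'a' 0 → fail=1;  out ∅∪∅=∅
  n12('ae'): parent n1 fail=0; on 'e' 0 → fail=15;  out ∅∪∅=∅
  n16('ed'): parent n15 fail=0; on 'd' 0 → fail=0;  out {3}∪∅={3}
  n17('cb'): parent n7 fail=0; on 'b' 0 → fail=0;  out ∅∪∅=∅
  n25('cc'): parent n7 fail=0; on 'c' 0 → fail=7;  out {6}∪∅={6}
  n3('ada'): parent n2 fail=0; on 'a' 0 → fail=1;  out ∅∪∅=∅
  n9('cab'): parent n8 fail=1; on 'b' 1→0 → fail=0;  out ∅∪∅=∅
  n13('aeb'): parent n12 fail=15; on 'b' 15→0 → fail=0;  out ∅∪∅=∅
  n18('cba'): parent n17 fail=0; on 'a' 0 → fail=1;  out ∅∪∅=∅
  n21('cac'): parent n8 fail=1; on 'c' 1→0 → fail=7;  out ∅∪∅=∅
  n4('adae'): parent n3 fail=1; on 'e' 1 → fail=12;  out ∅∪∅=∅
  n10('cabd'): parent n9 fail=0; on 'd' 0 → fail=0;  out ∅∪∅=∅
  n14('aebc'): parent n13 fail=0; on 'c' 0 → fail=7;  out {2}∪∅={2}
  n19('cbae'): parent n18 fail=1; on 'e' 1 → fail=12;  out ∅∪∅=∅
  n22('caca'): parent n21 fail=7; on 'a' 7 → fail=8;  out ∅∪∅=∅
  n5('adaee'): parent n4 fail=12; on 'e' 12→15→0 → fail=15;  out ∅∪∅=∅
  n11('cabdb'): parent n10 fail=0; on 'b' 0 → fail=0;  out {1}∪∅={1}
  n20('cbaee'): parent n19 fail=12; on 'e' 12→15→0 → fail=15;  out {4}∪∅={4}
  n23('cacac'): parent n22 fail=8; on 'c' 8 → fail=21;  out ∅∪∅=∅
  n6('adaeed'): parent n5 fail=15; on 'd' 15 → fail=16;  out {0}∪{3}={0,3}
  n24('cacacc'): parent n23 fail=21; on 'c' 21→7 → fail=25;  out {5}∪{6}={5,6}

Text stream:
i=0 'e': node 0→15
i=1 'a': node 15→1 (via fail)
i=2 'e': node 1→12
i=3 'b': node 12→13
i=4 'c': node 13→14  → match P2@[1:4]
i=5 'a': node 14→8 (via fail)
i=6 'e': node 8→12 (via fail)
i=7 'b': node 12→13
i=8 'c': node 13→14  → match P2@[5:8]
i=9 'd': node 14→0 (via fail)
i=10 'b': node 0→0
i=11 'c': node 0→7
i=12 'c': node 7→25  → match P6@[11:12]
i=13 'a': node 25→8 (via fail)
i=14 'e': node 8→12 (via fail)
i=15 'd': node 12→16 (via fail)  → match P3@[14:15]
i=16 'a': node 16→1 (via fail)
i=17 'a': node 1→1 (via fail)
i=18 'd': node 1→2
i=19 'a': node 2→3
i=20 'e': node 3→4
i=21 'e': node 4→5
i=22 'd': node 5→6  → match P0@[17:22],P3@[21:22]
i=23 'c': node 6→7 (via fail)
i=24 'a': node 7→8
i=25 'c': node 8→21
i=26 'a': node 21→22
i=27 'c': node 22→23
i=28 'c': node 23→24  → match P5@[23:28],P6@[27:28]
i=29 'b': node 24→17 (via fail)
i=30 'c': node 17→7 (via fail)
i=31 'c': node 7→25  → match P6@[30:31]
i=32 'e': node 25→15 (via fail)
i=33 'a': node 15→1 (via fail)
i=34 'a': node 1→1 (via fail)
i=35 'a': node 1→1 (via fail)
i=36 'b': node 1→0 (via fail)
i=37 'c': node 0→7
i=38 'a': node 7→8
i=39 'a': node 8→1 (via fail)
i=40 'e': node 1→12
i=41 'b': node 12→13
i=42 'c': node 13→14  → match P2@[39:42]
i=43 'c': node 14→25 (via fail)  → match P6@[42:43]
i=44 'b': node 25→17 (via fail)
i=45 'a': node 17→18
i=46 'e': node 18→19
i=47 'e': node 19→20  → match P4@[43:47]
i=48 'b': node 20→0 (via fail)
i=49 'c': node 0→7
i=50 'b': node 7→17
i=51 'a': node 17→18
i=52 'e': node 18→19
i=53 'e': node 19→20  → match P4@[49:53]
i=54 'c': node 20→7 (via fail)
i=55 'a': node 7→8
i=56 'b': node 8→9
i=57 'd': node 9→10
i=58 'b': node 10→11  → match P1@[54:58]
i=59 'c': node 11→7 (via fail)
i=60 'a': node 7→8
i=61 'c': node 8→21
i=62 'a': node 21→22
i=63 'c': node 22→23
i=64 'c': node 23→24  → match P5@[59:64],P6@[63:64]
i=65 'b': node 24→17 (via fail)
i=66 'c': node 17→7 (via fail)
i=67 'c': node 7→25  → match P6@[66:67]
i=68 'c': node 25→25 (via fail)  → match P6@[67:68]
i=69 'a': node 25→8 (via fail)
i=70 'd': node 8→2 (via fail)

Result: [[4,2],[8,2],[12,6],[15,3],[22,0],[22,3],[28,5],[28,6],[31,6],[42,2],[43,6],[47,4],[53,4],[58,1],[64,5],[64,6],[67,6],[68,6]]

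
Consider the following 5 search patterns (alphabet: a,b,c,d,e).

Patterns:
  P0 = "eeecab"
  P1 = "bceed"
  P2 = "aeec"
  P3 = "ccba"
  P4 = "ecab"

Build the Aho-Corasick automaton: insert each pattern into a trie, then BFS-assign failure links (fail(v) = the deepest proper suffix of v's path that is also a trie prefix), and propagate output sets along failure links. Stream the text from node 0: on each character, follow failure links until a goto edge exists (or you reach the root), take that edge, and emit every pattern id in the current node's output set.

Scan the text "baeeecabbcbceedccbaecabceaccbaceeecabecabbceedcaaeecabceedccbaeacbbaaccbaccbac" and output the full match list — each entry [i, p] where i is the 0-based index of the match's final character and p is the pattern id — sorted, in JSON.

Build:
Trie nodes:
  n0 'ε': a→12 b→7 c→16 e→1
  n1 'e': c→20 e→2
  n2 'ee': e→3
  n3 'eee': c→4
  n4 'eeec': a→5
  n5 'eeeca': b→6
  n6 'eeecab': ·  [P0 ends]
  n7 'b': c→8
  n8 'bc': e→9
  n9 'bce': e→10
  n10 'bcee': d→11
  n11 'bceed': ·  [P1 ends]
  n12 'a': e→13
  n13 'ae': e→14
  n14 'aee': c→15
  n15 'aeec': ·  [P2 ends]
  n16 'c': c→17
  n17 'cc': b→18
  n18 'ccb': a→19
  n19 'ccba': ·  [P3 ends]
  n20 'ec': a→21
  n21 'eca': b→22
  n22 'ecab': ·  [P4 ends]

BFS fail/out derivation:
  fail(1) 'e': from fail(0)=0 chase 'e': 0 ⇒ 0;  out=∅∪out(0)=∅
  fail(7) 'b': from fail(0)=0 chase 'b': 0 ⇒ 0;  out=∅∪out(0)=∅
  fail(12) 'a': from fail(0)=0 chase 'a': 0 ⇒ 0;  out=∅∪out(0)=∅
  fail(16) 'c': from fail(0)=0 chase 'c': 0 ⇒ 0;  out=∅∪out(0)=∅
  fail(2) 'ee': from fail(1)=0 chase 'e': 0 ⇒ 1;  out=∅∪out(1)=∅
  fail(8) 'bc': from fail(7)=0 chase 'c': 0 ⇒ 16;  out=∅∪out(16)=∅
  fail(13) 'ae': from fail(12)=0 chase 'e': 0 ⇒ 1;  out=∅∪out(1)=∅
  fail(17) 'cc': from fail(16)=0 chase 'c': 0 ⇒ 16;  out=∅∪out(16)=∅
  fail(20) 'ec': from fail(1)=0 chase 'c': 0 ⇒ 16;  out=∅∪out(16)=∅
  fail(3) 'eee': from fail(2)=1 chase 'e': 1 ⇒ 2;  out=∅∪out(2)=∅
  fail(9) 'bce': from fail(8)=16 chase 'e': 16→0 ⇒ 1;  out=∅∪out(1)=∅
  fail(14) 'aee': from fail(13)=1 chase 'e': 1 ⇒ 2;  out=∅∪out(2)=∅
  fail(18) 'ccb': from fail(17)=16 chase 'b': 16→0 ⇒ 7;  out=∅∪out(7)=∅
  fail(21) 'eca': from fail(20)=16 chase 'a': 16→0 ⇒ 12;  out=∅∪out(12)=∅
  fail(4) 'eeec': from fail(3)=2 chase 'c': 2→1 ⇒ 20;  out=∅∪out(20)=∅
  fail(10) 'bcee': from fail(9)=1 chase 'e': 1 ⇒ 2;  out=∅∪out(2)=∅
  fail(15) 'aeec': from fail(14)=2 chase 'c': 2→1 ⇒ 20;  out={2}∪out(20)={2}
  fail(19) 'ccba': from fail(18)=7 chase 'a': 7→0 ⇒ 12;  out={3}∪out(12)={3}
  fail(22) 'ecab': from fail(21)=12 chase 'b': 12→0 ⇒ 7;  out={4}∪out(7)={4}
  fail(5) 'eeeca': from fail(4)=20 chase 'a': 20 ⇒ 21;  out=∅∪out(21)=∅
  fail(11) 'bceed': from fail(10)=2 chase 'd': 2→1→0 ⇒ 0;  out={1}∪out(0)={1}
  fail(6) 'eeecab': from fail(5)=21 chase 'b': 21 ⇒ 22;  out={0}∪out(22)={0,4}

Scan:
[0] read 'b'  n0⇒n7
[1] read 'a'  n7⇒n12 ·f
[2] read 'e'  n12⇒n13
[3] read 'e'  n13⇒n14
[4] read 'e'  n14⇒n3 ·f
[5] read 'c'  n3⇒n4
[6] read 'a'  n4⇒n5
[7] read 'b'  n5⇒n6  → match P0@[2:7],P4@[4:7]
[8] read 'b'  n6⇒n7 ·f
[9] read 'c'  n7⇒n8
[10] read 'b'  n8⇒n7 ·f
[11] read 'c'  n7⇒n8
[12] read 'e'  n8⇒n9
[13] read 'e'  n9⇒n10
[14] read 'd'  n10⇒n11  → match P1@[10:14]
[15] read 'c'  n11⇒n16 ·f
[16] read 'c'  n16⇒n17
[17] read 'b'  n17⇒n18
[18] read 'a'  n18⇒n19  → match P3@[15:18]
[19] read 'e'  n19⇒n13 ·f
[20] read 'c'  n13⇒n20 ·f
[21] read 'a'  n20⇒n21
[22] read 'b'  n21⇒n22  → match P4@[19:22]
[23] read 'c'  n22⇒n8 ·f
[24] read 'e'  n8⇒n9
[25] read 'a'  n9⇒n12 ·f
[26] read 'c'  n12⇒n16 ·f
[27] read 'c'  n16⇒n17
[28] read 'b'  n17⇒n18
[29] read 'a'  n18⇒n19  → match P3@[26:29]
[30] read 'c'  n19⇒n16 ·f
[31] read 'e'  n16⇒n1 ·f
[32] read 'e'  n1⇒n2
[33] read 'e'  n2⇒n3
[34] read 'c'  n3⇒n4
[35] read 'a'  n4⇒n5
[36] read 'b'  n5⇒n6  → match P0@[31:36],P4@[33:36]
[37] read 'e'  n6⇒n1 ·f
[38] read 'c'  n1⇒n20
[39] read 'a'  n20⇒n21
[40] read 'b'  n21⇒n22  → match P4@[37:40]
[41] read 'b'  n22⇒n7 ·f
[42] read 'c'  n7⇒n8
[43] read 'e'  n8⇒n9
[44] read 'e'  n9⇒n10
[45] read 'd'  n10⇒n11  → match P1@[41:45]
[46] read 'c'  n11⇒n16 ·f
[47] read 'a'  n16⇒n12 ·f
[48] read 'a'  n12⇒n12 ·f
[49] read 'e'  n12⇒n13
[50] read 'e'  n13⇒n14
[51] read 'c'  n14⇒n15  → match P2@[48:51]
[52] read 'a'  n15⇒n21 ·f
[53] read 'b'  n21⇒n22  → match P4@[50:53]
[54] read 'c'  n22⇒n8 ·f
[55] read 'e'  n8⇒n9
[56] read 'e'  n9⇒n10
[57] read 'd'  n10⇒n11  → match P1@[53:57]
[58] read 'c'  n11⇒n16 ·f
[59] read 'c'  n16⇒n17
[60] read 'b'  n17⇒n18
[61] read 'a'  n18⇒n19  → match P3@[58:61]
[62] read 'e'  n19⇒n13 ·f
[63] read 'a'  n13⇒n12 ·f
[64] read 'c'  n12⇒n16 ·f
[65] read 'b'  n16⇒n7 ·f
[66] read 'b'  n7⇒n7 ·f
[67] read 'a'  n7⇒n12 ·f
[68] read 'a'  n12⇒n12 ·f
[69] read 'c'  n12⇒n16 ·f
[70] read 'c'  n16⇒n17
[71] read 'b'  n17⇒n18
[72] read 'a'  n18⇒n19  → match P3@[69:72]
[73] read 'c'  n19⇒n16 ·f
[74] read 'c'  n16⇒n17
[75] read 'b'  n17⇒n18
[76] read 'a'  n18⇒n19  → match P3@[73:76]
[77] read 'c'  n19⇒n16 ·f

Result: [[7,0],[7,4],[14,1],[18,3],[22,4],[29,3],[36,0],[36,4],[40,4],[45,1],[51,2],[53,4],[57,1],[61,3],[72,3],[76,3]]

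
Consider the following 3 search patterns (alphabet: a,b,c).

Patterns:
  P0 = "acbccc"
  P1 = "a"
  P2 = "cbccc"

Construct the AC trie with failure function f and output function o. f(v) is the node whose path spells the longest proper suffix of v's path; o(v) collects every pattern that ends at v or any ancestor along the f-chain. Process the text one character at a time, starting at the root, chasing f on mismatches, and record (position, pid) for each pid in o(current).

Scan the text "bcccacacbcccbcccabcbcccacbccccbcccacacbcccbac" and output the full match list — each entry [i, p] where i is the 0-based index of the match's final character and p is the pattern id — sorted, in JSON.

Build:
Trie (insert patterns):
  n0 'ε': a→1 c→7
  n1 'a': c→2  [P1 ends]
  n2 'ac': b→3
  n3 'acb': c→4
  n4 'acbc': c→5
  n5 'acbcc': c→6
  n6 'acbccc': ·  [P0 ends]
  n7 'c': b→8
  n8 'cb': c→9
  n9 'cbc': c→10
  n10 'cbcc': c→11
  n11 'cbccc': ·  [P2 ends]

Failure links (BFS by depth):
  n1('a'): parent n0 fail=0; on 'a' 0 → fail=0;  out {1}∪∅={1}
  n7('c'): parent n0 fail=0; on 'c' 0 → fail=0;  out ∅∪∅=∅
  n2('ac'): parent n1 fail=0; on 'c' 0 → fail=7;  out ∅∪∅=∅
  n8('cb'): parent n7 fail=0; on 'b' 0 → fail=0;  out ∅∪∅=∅
  n3('acb'): parent n2 fail=7; on 'b' 7 → fail=8;  out ∅∪∅=∅
  n9('cbc'): parent n8 fail=0; on 'c' 0 → fail=7;  out ∅∪∅=∅
  n4('acbc'): parent n3 fail=8; on 'c' 8 → fail=9;  out ∅∪∅=∅
  n10('cbcc'): parent n9 fail=7; on 'c' 7→0 → fail=7;  out ∅∪∅=∅
  n5('acbcc'): parent n4 fail=9; on 'c' 9 → fail=10;  out ∅∪∅=∅
  n11('cbccc'): parent n10 fail=7; on 'c' 7→0 → fail=7;  out {2}∪∅={2}
  n6('acbccc'): parent n5 fail=10; on 'c' 10 → fail=11;  out {0}∪{2}={0,2}

Scan:
[0] read 'b'  n0⇒n0
[1] read 'c'  n0⇒n7
[2] read 'c'  n7⇒n7 (via fail)
[3] read 'c'  n7⇒n7 (via fail)
[4] read 'a'  n7⇒n1 (via fail)  → match P1@[4:4]
[5] read 'c'  n1⇒n2
[6] read 'a'  n2⇒n1 (via fail)  → match P1@[6:6]
[7] read 'c'  n1⇒n2
[8] read 'b'  n2⇒n3
[9] read 'c'  n3⇒n4
[10] read 'c'  n4⇒n5
[11] read 'c'  n5⇒n6  → match P0@[6:11],P2@[7:11]
[12] read 'b'  n6⇒n8 (via fail)
[13] read 'c'  n8⇒n9
[14] read 'c'  n9⇒n10
[15] read 'c'  n10⇒n11  → match P2@[11:15]
[16] read 'a'  n11⇒n1 (via fail)  → match P1@[16:16]
[17] read 'b'  n1⇒n0 (via fail)
[18] read 'c'  n0⇒n7
[19] read 'b'  n7⇒n8
[20] read 'c'  n8⇒n9
[21] read 'c'  n9⇒n10
[22] read 'c'  n10⇒n11  → match P2@[18:22]
[23] read 'a'  n11⇒n1 (via fail)  → match P1@[23:23]
[24] read 'c'  n1⇒n2
[25] read 'b'  n2⇒n3
[26] read 'c'  n3⇒n4
[27] read 'c'  n4⇒n5
[28] read 'c'  n5⇒n6  → match P0@[23:28],P2@[24:28]
[29] read 'c'  n6⇒n7 (via fail)
[30] read 'b'  n7⇒n8
[31] read 'c'  n8⇒n9
[32] read 'c'  n9⇒n10
[33] read 'c'  n10⇒n11  → match P2@[29:33]
[34] read 'a'  n11⇒n1 (via fail)  → match P1@[34:34]
[35] read 'c'  n1⇒n2
[36] read 'a'  n2⇒n1 (via fail)  → match P1@[36:36]
[37] read 'c'  n1⇒n2
[38] read 'b'  n2⇒n3
[39] read 'c'  n3⇒n4
[40] read 'c'  n4⇒n5
[41] read 'c'  n5⇒n6  → match P0@[36:41],P2@[37:41]
[42] read 'b'  n6⇒n8 (via fail)
[43] read 'a'  n8⇒n1 (via fail)  → match P1@[43:43]
[44] read 'c'  n1⇒n2

Matches: [[4,1],[6,1],[11,0],[11,2],[15,2],[16,1],[22,2],[23,1],[28,0],[28,2],[33,2],[34,1],[36,1],[41,0],[41,2],[43,1]]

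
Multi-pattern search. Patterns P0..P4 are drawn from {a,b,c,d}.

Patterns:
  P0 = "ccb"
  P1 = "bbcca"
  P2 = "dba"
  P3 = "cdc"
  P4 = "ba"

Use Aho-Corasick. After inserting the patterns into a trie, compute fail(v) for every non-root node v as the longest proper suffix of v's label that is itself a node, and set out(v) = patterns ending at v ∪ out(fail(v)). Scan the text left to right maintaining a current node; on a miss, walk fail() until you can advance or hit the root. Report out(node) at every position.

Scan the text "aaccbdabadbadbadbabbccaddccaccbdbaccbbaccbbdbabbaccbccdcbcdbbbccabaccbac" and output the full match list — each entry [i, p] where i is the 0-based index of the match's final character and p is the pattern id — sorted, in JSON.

Construct AC machine:
Trie (insert patterns):
  n0 'ε': b→4 c→1 d→9
  n1 'c': c→2 d→12
  n2 'cc': b→3
  n3 'ccb': ·  [P0 ends]
  n4 'b': a→14 b→5
  n5 'bb': c→6
  n6 'bbc': c→7
  n7 'bbcc': a→8
  n8 'bbcca': ·  [P1 ends]
  n9 'd': b→10
  n10 'db': a→11
  n11 'dba': ·  [P2 ends]
  n12 'cd': c→13
  n13 'cdc': ·  [P3 ends]
  n14 'ba': ·  [P4 ends]

Failure links (BFS by depth):
  n1('c'): parent n0 fail=0; on 'c' 0 → fail=0;  out ∅∪∅=∅
  n4('b'): parent n0 fail=0; on 'b' 0 → fail=0;  out ∅∪∅=∅
  n9('d'): parent n0 fail=0; on 'd' 0 → fail=0;  out ∅∪∅=∅
  n2('cc'): parent n1 fail=0; on 'c' 0 → fail=1;  out ∅∪∅=∅
  n5('bb'): parent n4 fail=0; on 'b' 0 → fail=4;  out ∅∪∅=∅
  n10('db'): parent n9 fail=0; on 'b' 0 → fail=4;  out ∅∪∅=∅
  n12('cd'): parent n1 fail=0; on 'd' 0 → fail=9;  out ∅∪∅=∅
  n14('ba'): parent n4 fail=0; on 'a' 0 → fail=0;  out {4}∪∅={4}
  n3('ccb'): parent n2 fail=1; on 'b' 1→0 → fail=4;  out {0}∪∅={0}
  n6('bbc'): parent n5 fail=4; on 'c' 4→0 → fail=1;  out ∅∪∅=∅
  n11('dba'): parent n10 fail=4; on 'a' 4 → fail=14;  out {2}∪{4}={2,4}
  n13('cdc'): parent n12 fail=9; on 'c' 9→0 → fail=1;  out {3}∪∅={3}
  n7('bbcc'): parent n6 fail=1; on 'c' 1 → fail=2;  out ∅∪∅=∅
  n8('bbcca'): parent n7 fail=2; on 'a' 2→1→0 → fail=0;  out {1}∪∅={1}

Run:
[0] read 'a'  n0⇒n0
[1] read 'a'  n0⇒n0
[2] read 'c'  n0⇒n1
[3] read 'c'  n1⇒n2
[4] read 'b'  n2⇒n3  emit P0@[2:4]
[5] read 'd'  n3⇒n9 ·f
[6] read 'a'  n9⇒n0 ·f
[7] read 'b'  n0⇒n4
[8] read 'a'  n4⇒n14  emit P4@[7:8]
[9] read 'd'  n14⇒n9 ·f
[10] read 'b'  n9⇒n10
[11] read 'a'  n10⇒n11  emit P2@[9:11],P4@[10:11]
[12] read 'd'  n11⇒n9 ·f
[13] read 'b'  n9⇒n10
[14] read 'a'  n10⇒n11  emit P2@[12:14],P4@[13:14]
[15] read 'd'  n11⇒n9 ·f
[16] read 'b'  n9⇒n10
[17] read 'a'  n10⇒n11  emit P2@[15:17],P4@[16:17]
[18] read 'b'  n11⇒n4 ·f
[19] read 'b'  n4⇒n5
[20] read 'c'  n5⇒n6
[21] read 'c'  n6⇒n7
[22] read 'a'  n7⇒n8  emit P1@[18:22]
[23] read 'd'  n8⇒n9 ·f
[24] read 'd'  n9⇒n9 ·f
[25] read 'c'  n9⇒n1 ·f
[26] read 'c'  n1⇒n2
[27] read 'a'  n2⇒n0 ·f
[28] read 'c'  n0⇒n1
[29] read 'c'  n1⇒n2
[30] read 'b'  n2⇒n3  emit P0@[28:30]
[31] read 'd'  n3⇒n9 ·f
[32] read 'b'  n9⇒n10
[33] read 'a'  n10⇒n11  emit P2@[31:33],P4@[32:33]
[34] read 'c'  n11⇒n1 ·f
[35] read 'c'  n1⇒n2
[36] read 'b'  n2⇒n3  emit P0@[34:36]
[37] read 'b'  n3⇒n5 ·f
[38] read 'a'  n5⇒n14 ·f  emit P4@[37:38]
[39] read 'c'  n14⇒n1 ·f
[40] read 'c'  n1⇒n2
[41] read 'b'  n2⇒n3  emit P0@[39:41]
[42] read 'b'  n3⇒n5 ·f
[43] read 'd'  n5⇒n9 ·f
[44] read 'b'  n9⇒n10
[45] read 'a'  n10⇒n11  emit P2@[43:45],P4@[44:45]
[46] read 'b'  n11⇒n4 ·f
[47] read 'b'  n4⇒n5
[48] read 'a'  n5⇒n14 ·f  emit P4@[47:48]
[49] read 'c'  n14⇒n1 ·f
[50] read 'c'  n1⇒n2
[51] read 'b'  n2⇒n3  emit P0@[49:51]
[52] read 'c'  n3⇒n1 ·f
[53] read 'c'  n1⇒n2
[54] read 'd'  n2⇒n12 ·f
[55] read 'c'  n12⇒n13  emit P3@[53:55]
[56] read 'b'  n13⇒n4 ·f
[57] read 'c'  n4⇒n1 ·f
[58] read 'd'  n1⇒n12
[59] read 'b'  n12⇒n10 ·f
[60] read 'b'  n10⇒n5 ·f
[61] read 'b'  n5⇒n5 ·f
[62] read 'c'  n5⇒n6
[63] read 'c'  n6⇒n7
[64] read 'a'  n7⇒n8  emit P1@[60:64]
[65] read 'b'  n8⇒n4 ·f
[66] read 'a'  n4⇒n14  emit P4@[65:66]
[67] read 'c'  n14⇒n1 ·f
[68] read 'c'  n1⇒n2
[69] read 'b'  n2⇒n3  emit P0@[67:69]
[70] read 'a'  n3⇒n14 ·f  emit P4@[69:70]
[71] read 'c'  n14⇒n1 ·f

All matches (sorted): [[4,0],[8,4],[11,2],[11,4],[14,2],[14,4],[17,2],[17,4],[22,1],[30,0],[33,2],[33,4],[36,0],[38,4],[41,0],[45,2],[45,4],[48,4],[51,0],[55,3],[64,1],[66,4],[69,0],[70,4]]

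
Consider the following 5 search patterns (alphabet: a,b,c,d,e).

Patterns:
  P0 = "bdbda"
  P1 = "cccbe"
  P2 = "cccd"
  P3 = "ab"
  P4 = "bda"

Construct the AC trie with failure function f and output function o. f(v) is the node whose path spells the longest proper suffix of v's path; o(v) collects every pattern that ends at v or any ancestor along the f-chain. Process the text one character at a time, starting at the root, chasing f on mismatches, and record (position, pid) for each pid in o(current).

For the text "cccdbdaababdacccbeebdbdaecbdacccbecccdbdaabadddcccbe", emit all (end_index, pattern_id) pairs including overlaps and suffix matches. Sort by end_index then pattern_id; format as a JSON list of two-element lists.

Build:
Trie (insert patterns):
  0='ε' goto a→12 b→1 c→6
  1='b' goto d→2
  2='bd' goto a→14 b→3
  3='bdb' goto d→4
  4='bdbd' goto a→5
  5='bdbda' goto ·  [P0 ends]
  6='c' goto c→7
  7='cc' goto c→8
  8='ccc' goto b→9 d→11
  9='cccb' goto e→10
  10='cccbe' goto ·  [P1 ends]
  11='cccd' goto ·  [P2 ends]
  12='a' goto b→13
  13='ab' goto ·  [P3 ends]
  14='bda' goto ·  [P4 ends]

Failure links (BFS by depth):
  fail(1) 'b': from fail(0)=0 chase 'b': 0 ⇒ 0;  out=∅∪out(0)=∅
  fail(6) 'c': from fail(0)=0 chase 'c': 0 ⇒ 0;  out=∅∪out(0)=∅
  fail(12) 'a': from fail(0)=0 chase 'a': 0 ⇒ 0;  out=∅∪out(0)=∅
  fail(2) 'bd': from fail(1)=0 chase 'd': 0 ⇒ 0;  out=∅∪out(0)=∅
  fail(7) 'cc': from fail(6)=0 chase 'c': 0 ⇒ 6;  out=∅∪out(6)=∅
  fail(13) 'ab': from fail(12)=0 chase 'b': 0 ⇒ 1;  out={3}∪out(1)={3}
  fail(3) 'bdb': from fail(2)=0 chase 'b': 0 ⇒ 1;  out=∅∪out(1)=∅
  fail(8) 'ccc': from fail(7)=6 chase 'c': 6 ⇒ 7;  out=∅∪out(7)=∅
  fail(14) 'bda': from fail(2)=0 chase 'a': 0 ⇒ 12;  out={4}∪out(12)={4}
  fail(4) 'bdbd': from fail(3)=1 chase 'd': 1 ⇒ 2;  out=∅∪out(2)=∅
  fail(9) 'cccb': from fail(8)=7 chase 'b': 7→6→0 ⇒ 1;  out=∅∪out(1)=∅
  fail(11) 'cccd': from fail(8)=7 chase 'd': 7→6→0 ⇒ 0;  out={2}∪out(0)={2}
  fail(5) 'bdbda': from fail(4)=2 chase 'a': 2 ⇒ 14;  out={0}∪out(14)={0,4}
  fail(10) 'cccbe': from fail(9)=1 chase 'e': 1→0 ⇒ 0;  out={1}∪out(0)={1}

Run:
pos 0 'c': at 6
pos 1 'c': at 7
pos 2 'c': at 8
pos 3 'd': at 11  → match P2@[0:3]
pos 4 'b': at 1 (via fail)
pos 5 'd': at 2
pos 6 'a': at 14  → match P4@[4:6]
pos 7 'a': at 12 (via fail)
pos 8 'b': at 13  → match P3@[7:8]
pos 9 'a': at 12 (via fail)
pos 10 'b': at 13  → match P3@[9:10]
pos 11 'd': at 2 (via fail)
pos 12 'a': at 14  → match P4@[10:12]
pos 13 'c': at 6 (via fail)
pos 14 'c': at 7
pos 15 'c': at 8
pos 16 'b': at 9
pos 17 'e': at 10  → match P1@[13:17]
pos 18 'e': at 0 (via fail)
pos 19 'b': at 1
pos 20 'd': at 2
pos 21 'b': at 3
pos 22 'd': at 4
pos 23 'a': at 5  → match P0@[19:23],P4@[21:23]
pos 24 'e': at 0 (via fail)
pos 25 'c': at 6
pos 26 'b': at 1 (via fail)
pos 27 'd': at 2
pos 28 'a': at 14  → match P4@[26:28]
pos 29 'c': at 6 (via fail)
pos 30 'c': at 7
pos 31 'c': at 8
pos 32 'b': at 9
pos 33 'e': at 10  → match P1@[29:33]
pos 34 'c': at 6 (via fail)
pos 35 'c': at 7
pos 36 'c': at 8
pos 37 'd': at 11  → match P2@[34:37]
pos 38 'b': at 1 (via fail)
pos 39 'd': at 2
pos 40 'a': at 14  → match P4@[38:40]
pos 41 'a': at 12 (via fail)
pos 42 'b': at 13  → match P3@[41:42]
pos 43 'a': at 12 (via fail)
pos 44 'd': at 0 (via fail)
pos 45 'd': at 0
pos 46 'd': at 0
pos 47 'c': at 6
pos 48 'c': at 7
pos 49 'c': at 8
pos 50 'b': at 9
pos 51 'e': at 10  → match P1@[47:51]

All matches (sorted): [[3,2],[6,4],[8,3],[10,3],[12,4],[17,1],[23,0],[23,4],[28,4],[33,1],[37,2],[40,4],[42,3],[51,1]]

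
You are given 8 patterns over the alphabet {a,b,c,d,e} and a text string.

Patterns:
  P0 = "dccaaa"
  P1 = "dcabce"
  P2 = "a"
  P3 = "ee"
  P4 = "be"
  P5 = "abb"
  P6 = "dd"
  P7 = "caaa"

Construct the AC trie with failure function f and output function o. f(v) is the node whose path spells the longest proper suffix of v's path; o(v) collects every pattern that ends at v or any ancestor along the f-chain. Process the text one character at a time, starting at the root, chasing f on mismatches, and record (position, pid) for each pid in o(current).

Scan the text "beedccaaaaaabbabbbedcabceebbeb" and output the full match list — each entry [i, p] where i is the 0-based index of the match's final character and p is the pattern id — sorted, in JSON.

Construct AC machine:
Trie nodes:
  0='ε' goto a→11 b→14 c→19 d→1 e→12
  1='d' goto c→2 d→18
  2='dc' goto a→7 c→3
  3='dcc' goto a→4
  4='dcca' goto a→5
  5='dccaa' goto a→6
  6='dccaaa' goto ·  [P0 ends]
  7='dca' goto b→8
  8='dcab' goto c→9
  9='dcabc' goto e→10
  10='dcabce' goto ·  [P1 ends]
  11='a' goto b→16  [P2 ends]
  12='e' goto e→13
  13='ee' goto ·  [P3 ends]
  14='b' goto e→15
  15='be' goto ·  [P4 ends]
  16='ab' goto b→17
  17='abb' goto ·  [P5 ends]
  18='dd' goto ·  [P6 ends]
  19='c' goto a→20
  20='ca' goto a→21
  21='caa' goto a→22
  22='caaa' goto ·  [P7 ends]

BFS fail/out derivation:
  n1('d'): parent n0 fail=0; on 'd' 0 → fail=0;  out ∅∪∅=∅
  n11('a'): parent n0 fail=0; on 'a' 0 → fail=0;  out {2}∪∅={2}
  n12('e'): parent n0 fail=0; on 'e' 0 → fail=0;  out ∅∪∅=∅
  n14('b'): parent n0 fail=0; on 'b' 0 → fail=0;  out ∅∪∅=∅
  n19('c'): parent n0 fail=0; on 'c' 0 → fail=0;  out ∅∪∅=∅
  n2('dc'): parent n1 fail=0; on 'c' 0 → fail=19;  out ∅∪∅=∅
  n13('ee'): parent n12 fail=0; on 'e' 0 → fail=12;  out {3}∪∅={3}
  n15('be'): parent n14 fail=0; on 'e' 0 → fail=12;  out {4}∪∅={4}
  n16('ab'): parent n11 fail=0; on 'b' 0 → fail=14;  out ∅∪∅=∅
  n18('dd'): parent n1 fail=0; on 'd' 0 → fail=1;  out {6}∪∅={6}
  n20('ca'): parent n19 fail=0; on 'a' 0 → fail=11;  out ∅∪{2}={2}
  n3('dcc'): parent n2 fail=19; on 'c' 19→0 → fail=19;  out ∅∪∅=∅
  n7('dca'): parent n2 fail=19; on 'a' 19 → fail=20;  out ∅∪{2}={2}
  n17('abb'): parent n16 fail=14; on 'b' 14→0 → fail=14;  out {5}∪∅={5}
  n21('caa'): parent n20 fail=11; on 'a' 11→0 → fail=11;  out ∅∪{2}={2}
  n4('dcca'): parent n3 fail=19; on 'a' 19 → fail=20;  out ∅∪{2}={2}
  n8('dcab'): parent n7 fail=20; on 'b' 20→11 → fail=16;  out ∅∪∅=∅
  n22('caaa'): parent n21 fail=11; on 'a' 11→0 → fail=11;  out {7}∪{2}={2,7}
  n5('dccaa'): parent n4 fail=20; on 'a' 20 → fail=21;  out ∅∪{2}={2}
  n9('dcabc'): parent n8 fail=16; on 'c' 16→14→0 → fail=19;  out ∅∪∅=∅
  n6('dccaaa'): parent n5 fail=21; on 'a' 21 → fail=22;  out {0}∪{2,7}={0,2,7}
  n10('dcabce'): parent n9 fail=19; on 'e' 19→0 → fail=12;  out {1}∪∅={1}

Scan:
i=0 'b': node 0→14
i=1 'e': node 14→15  → match P4@[0:1]
i=2 'e': node 15→13 ·f  → match P3@[1:2]
i=3 'd': node 13→1 ·f
i=4 'c': node 1→2
i=5 'c': node 2→3
i=6 'a': node 3→4  → match P2@[6:6]
i=7 'a': node 4→5  → match P2@[7:7]
i=8 'a': node 5→6  → match P0@[3:8],P2@[8:8],P7@[5:8]
i=9 'a': node 6→11 ·f  → match P2@[9:9]
i=10 'a': node 11→11 ·f  → match P2@[10:10]
i=11 'a': node 11→11 ·f  → match P2@[11:11]
i=12 'b': node 11→16
i=13 'b': node 16→17  → match P5@[11:13]
i=14 'a': node 17→11 ·f  → match P2@[14:14]
i=15 'b': node 11→16
i=16 'b': node 16→17  → match P5@[14:16]
i=17 'b': node 17→14 ·f
i=18 'e': node 14→15  → match P4@[17:18]
i=19 'd': node 15→1 ·f
i=20 'c': node 1→2
i=21 'a': node 2→7  → match P2@[21:21]
i=22 'b': node 7→8
i=23 'c': node 8→9
i=24 'e': node 9→10  → match P1@[19:24]
i=25 'e': node 10→13 ·f  → match P3@[24:25]
i=26 'b': node 13→14 ·f
i=27 'b': node 14→14 ·f
i=28 'e': node 14→15  → match P4@[27:28]
i=29 'b': node 15→14 ·f

Matches: [[1,4],[2,3],[6,2],[7,2],[8,0],[8,2],[8,7],[9,2],[10,2],[11,2],[13,5],[14,2],[16,5],[18,4],[21,2],[24,1],[25,3],[28,4]]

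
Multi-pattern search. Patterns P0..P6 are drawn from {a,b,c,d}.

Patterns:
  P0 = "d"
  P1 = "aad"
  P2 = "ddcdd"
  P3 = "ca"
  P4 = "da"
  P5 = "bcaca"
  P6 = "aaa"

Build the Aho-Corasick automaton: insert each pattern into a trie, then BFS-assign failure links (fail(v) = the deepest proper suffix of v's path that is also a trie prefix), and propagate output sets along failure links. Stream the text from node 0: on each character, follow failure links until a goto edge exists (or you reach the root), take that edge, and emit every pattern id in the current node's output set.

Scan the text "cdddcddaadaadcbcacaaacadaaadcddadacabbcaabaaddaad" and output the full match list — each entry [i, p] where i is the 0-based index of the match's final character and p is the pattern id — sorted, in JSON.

Build:
Trie nodes:
  n0 'ε': a→2 b→12 c→9 d→1
  n1 'd': a→11 d→5  ←P0
  n2 'a': a→3
  n3 'aa': a→17 d→4
  n4 'aad': ·  ←P1
  n5 'dd': c→6
  n6 'ddc': d→7
  n7 'ddcd': d→8
  n8 'ddcdd': ·  ←P2
  n9 'c': a→10
  n10 'ca': ·  ←P3
  n11 'da': ·  ←P4
  n12 'b': c→13
  n13 'bc': a→14
  n14 'bca': c→15
  n15 'bcac': a→16
  n16 'bcaca': ·  ←P5
  n17 'aaa': ·  ←P6

BFS fail/out derivation:
  n1('d'): parent n0 fail=0; on 'd' 0 → fail=0;  out {0}∪∅={0}
  n2('a'): parent n0 fail=0; on 'a' 0 → fail=0;  out ∅∪∅=∅
  n9('c'): parent n0 fail=0; on 'c' 0 → fail=0;  out ∅∪∅=∅
  n12('b'): parent n0 fail=0; on 'b' 0 → fail=0;  out ∅∪∅=∅
  n3('aa'): parent n2 fail=0; on 'a' 0 → fail=2;  out ∅∪∅=∅
  n5('dd'): parent n1 fail=0; on 'd' 0 → fail=1;  out ∅∪{0}={0}
  n10('ca'): parent n9 fail=0; on 'a' 0 → fail=2;  out {3}∪∅={3}
  n11('da'): parent n1 fail=0; on 'a' 0 → fail=2;  out {4}∪∅={4}
  n13('bc'): parent n12 fail=0; on 'c' 0 → fail=9;  out ∅∪∅=∅
  n4('aad'): parent n3 fail=2; on 'd' 2→0 → fail=1;  out {1}∪{0}={0,1}
  n6('ddc'): parent n5 fail=1; on 'c' 1→0 → fail=9;  out ∅∪∅=∅
  n14('bca'): parent n13 fail=9; on 'a' 9 → fail=10;  out ∅∪{3}={3}
  n17('aaa'): parent n3 fail=2; on 'a' 2 → fail=3;  out {6}∪∅={6}
  n7('ddcd'): parent n6 fail=9; on 'd' 9→0 → fail=1;  out ∅∪{0}={0}
  n15('bcac'): parent n14 fail=10; on 'c' 10→2→0 → fail=9;  out ∅∪∅=∅
  n8('ddcdd'): parent n7 fail=1; on 'd' 1 → fail=5;  out {2}∪{0}={0,2}
  n16('bcaca'): parent n15 fail=9; on 'a' 9 → fail=10;  out {5}∪{3}={3,5}

Scan:
[0] read 'c'  n0⇒n9
[1] read 'd'  n9⇒n1 (via fail)  emit P0@[1:1]
[2] read 'd'  n1⇒n5  emit P0@[2:2]
[3] read 'd'  n5⇒n5 (via fail)  emit P0@[3:3]
[4] read 'c'  n5⇒n6
[5] read 'd'  n6⇒n7  emit P0@[5:5]
[6] read 'd'  n7⇒n8  emit P0@[6:6],P2@[2:6]
[7] read 'a'  n8⇒n11 (via fail)  emit P4@[6:7]
[8] read 'a'  n11⇒n3 (via fail)
[9] read 'd'  n3⇒n4  emit P0@[9:9],P1@[7:9]
[10] read 'a'  n4⇒n11 (via fail)  emit P4@[9:10]
[11] read 'a'  n11⇒n3 (via fail)
[12] read 'd'  n3⇒n4  emit P0@[12:12],P1@[10:12]
[13] read 'c'  n4⇒n9 (via fail)
[14] read 'b'  n9⇒n12 (via fail)
[15] read 'c'  n12⇒n13
[16] read 'a'  n13⇒n14  emit P3@[15:16]
[17] read 'c'  n14⇒n15
[18] read 'a'  n15⇒n16  emit P3@[17:18],P5@[14:18]
[19] read 'a'  n16⇒n3 (via fail)
[20] read 'a'  n3⇒n17  emit P6@[18:20]
[21] read 'c'  n17⇒n9 (via fail)
[22] read 'a'  n9⇒n10  emit P3@[21:22]
[23] read 'd'  n10⇒n1 (via fail)  emit P0@[23:23]
[24] read 'a'  n1⇒n11  emit P4@[23:24]
[25] read 'a'  n11⇒n3 (via fail)
[26] read 'a'  n3⇒n17  emit P6@[24:26]
[27] read 'd'  n17⇒n4 (via fail)  emit P0@[27:27],P1@[25:27]
[28] read 'c'  n4⇒n9 (via fail)
[29] read 'd'  n9⇒n1 (via fail)  emit P0@[29:29]
[30] read 'd'  n1⇒n5  emit P0@[30:30]
[31] read 'a'  n5⇒n11 (via fail)  emit P4@[30:31]
[32] read 'd'  n11⇒n1 (via fail)  emit P0@[32:32]
[33] read 'a'  n1⇒n11  emit P4@[32:33]
[34] read 'c'  n11⇒n9 (via fail)
[35] read 'a'  n9⇒n10  emit P3@[34:35]
[36] read 'b'  n10⇒n12 (via fail)
[37] read 'b'  n12⇒n12 (via fail)
[38] read 'c'  n12⇒n13
[39] read 'a'  n13⇒n14  emit P3@[38:39]
[40] read 'a'  n14⇒n3 (via fail)
[41] read 'b'  n3⇒n12 (via fail)
[42] read 'a'  n12⇒n2 (via fail)
[43] read 'a'  n2⇒n3
[44] read 'd'  n3⇒n4  emit P0@[44:44],P1@[42:44]
[45] read 'd'  n4⇒n5 (via fail)  emit P0@[45:45]
[46] read 'a'  n5⇒n11 (via fail)  emit P4@[45:46]
[47] read 'a'  n11⇒n3 (via fail)
[48] read 'd'  n3⇒n4  emit P0@[48:48],P1@[46:48]

All matches (sorted): [[1,0],[2,0],[3,0],[5,0],[6,0],[6,2],[7,4],[9,0],[9,1],[10,4],[12,0],[12,1],[16,3],[18,3],[18,5],[20,6],[22,3],[23,0],[24,4],[26,6],[27,0],[27,1],[29,0],[30,0],[31,4],[32,0],[33,4],[35,3],[39,3],[44,0],[44,1],[45,0],[46,4],[48,0],[48,1]]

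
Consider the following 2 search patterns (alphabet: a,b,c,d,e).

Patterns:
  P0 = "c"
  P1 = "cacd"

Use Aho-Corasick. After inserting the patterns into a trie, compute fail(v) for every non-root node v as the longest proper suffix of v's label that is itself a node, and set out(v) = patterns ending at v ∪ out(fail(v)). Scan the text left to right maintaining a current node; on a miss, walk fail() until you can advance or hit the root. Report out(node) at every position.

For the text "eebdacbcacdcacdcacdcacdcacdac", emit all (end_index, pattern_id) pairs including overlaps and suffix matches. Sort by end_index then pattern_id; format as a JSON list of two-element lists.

Build:
Trie nodes:
  0='ε' goto c→1
  1='c' goto a→2  [P0 ends]
  2='ca' goto c→3
  3='cac' goto d→4
  4='cacd' goto ·  [P1 ends]

Failure links (BFS by depth):
  fail(1) 'c': from fail(0)=0 chase 'c': 0 ⇒ 0;  out={0}∪out(0)={0}
  fail(2) 'ca': from fail(1)=0 chase 'a': 0 ⇒ 0;  out=∅∪out(0)=∅
  fail(3) 'cac': from fail(2)=0 chase 'c': 0 ⇒ 1;  out=∅∪out(1)={0}
  fail(4) 'cacd': from fail(3)=1 chase 'd': 1→0 ⇒ 0;  out={1}∪out(0)={1}

Text stream:
pos 0 'e': at 0
pos 1 'e': at 0
pos 2 'b': at 0
pos 3 'd': at 0
pos 4 'a': at 0
pos 5 'c': at 1  emit P0@[5:5]
pos 6 'b': at 0 (via fail)
pos 7 'c': at 1  emit P0@[7:7]
pos 8 'a': at 2
pos 9 'c': at 3  emit P0@[9:9]
pos 10 'd': at 4  emit P1@[7:10]
pos 11 'c': at 1 (via fail)  emit P0@[11:11]
pos 12 'a': at 2
pos 13 'c': at 3  emit P0@[13:13]
pos 14 'd': at 4  emit P1@[11:14]
pos 15 'c': at 1 (via fail)  emit P0@[15:15]
pos 16 'a': at 2
pos 17 'c': at 3  emit P0@[17:17]
pos 18 'd': at 4  emit P1@[15:18]
pos 19 'c': at 1 (via fail)  emit P0@[19:19]
pos 20 'a': at 2
pos 21 'c': at 3  emit P0@[21:21]
pos 22 'd': at 4  emit P1@[19:22]
pos 23 'c': at 1 (via fail)  emit P0@[23:23]
pos 24 'a': at 2
pos 25 'c': at 3  emit P0@[25:25]
pos 26 'd': at 4  emit P1@[23:26]
pos 27 'a': at 0 (via fail)
pos 28 'c': at 1  emit P0@[28:28]

Matches: [[5,0],[7,0],[9,0],[10,1],[11,0],[13,0],[14,1],[15,0],[17,0],[18,1],[19,0],[21,0],[22,1],[23,0],[25,0],[26,1],[28,0]]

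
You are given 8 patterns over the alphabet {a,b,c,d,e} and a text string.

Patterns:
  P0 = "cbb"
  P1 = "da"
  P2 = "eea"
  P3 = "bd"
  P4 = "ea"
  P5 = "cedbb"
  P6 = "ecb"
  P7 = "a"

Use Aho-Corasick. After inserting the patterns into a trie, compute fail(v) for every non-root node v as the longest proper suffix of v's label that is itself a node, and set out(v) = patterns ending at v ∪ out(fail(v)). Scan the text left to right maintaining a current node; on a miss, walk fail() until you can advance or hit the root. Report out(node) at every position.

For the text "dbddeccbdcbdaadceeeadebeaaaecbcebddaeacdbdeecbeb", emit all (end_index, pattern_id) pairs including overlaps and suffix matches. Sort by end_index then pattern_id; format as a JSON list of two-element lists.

Construct AC machine:
Trie nodes:
  0='ε' goto a→18 b→9 c→1 d→4 e→6
  1='c' goto b→2 e→12
  2='cb' goto b→3
  3='cbb' goto ·  ←P0
  4='d' goto a→5
  5='da' goto ·  ←P1
  6='e' goto a→11 c→16 e→7
  7='ee' goto a→8
  8='eea' goto ·  ←P2
  9='b' goto d→10
  10='bd' goto ·  ←P3
  11='ea' goto ·  ←P4
  12='ce' goto d→13
  13='ced' goto b→14
  14='cedb' goto b→15
  15='cedbb' goto ·  ←P5
  16='ec' goto b→17
  17='ecb' goto ·  ←P6
  18='a' goto ·  ←P7

BFS fail/out derivation:
  fail(1) 'c': from fail(0)=0 chase 'c': 0 ⇒ 0;  out=∅∪out(0)=∅
  fail(4) 'd': from fail(0)=0 chase 'd': 0 ⇒ 0;  out=∅∪out(0)=∅
  fail(6) 'e': from fail(0)=0 chase 'e': 0 ⇒ 0;  out=∅∪out(0)=∅
  fail(9) 'b': from fail(0)=0 chase 'b': 0 ⇒ 0;  out=∅∪out(0)=∅
  fail(18) 'a': from fail(0)=0 chase 'a': 0 ⇒ 0;  out={7}∪out(0)={7}
  fail(2) 'cb': from fail(1)=0 chase 'b': 0 ⇒ 9;  out=∅∪out(9)=∅
  fail(5) 'da': from fail(4)=0 chase 'a': 0 ⇒ 18;  out={1}∪out(18)={1,7}
  fail(7) 'ee': from fail(6)=0 chase 'e': 0 ⇒ 6;  out=∅∪out(6)=∅
  fail(10) 'bd': from fail(9)=0 chase 'd': 0 ⇒ 4;  out={3}∪out(4)={3}
  fail(11) 'ea': from fail(6)=0 chase 'a': 0 ⇒ 18;  out={4}∪out(18)={4,7}
  fail(12) 'ce': from fail(1)=0 chase 'e': 0 ⇒ 6;  out=∅∪out(6)=∅
  fail(16) 'ec': from fail(6)=0 chase 'c': 0 ⇒ 1;  out=∅∪out(1)=∅
  fail(3) 'cbb': from fail(2)=9 chase 'b': 9→0 ⇒ 9;  out={0}∪out(9)={0}
  fail(8) 'eea': from fail(7)=6 chase 'a': 6 ⇒ 11;  out={2}∪out(11)={2,4,7}
  fail(13) 'ced': from fail(12)=6 chase 'd': 6→0 ⇒ 4;  out=∅∪out(4)=∅
  fail(17) 'ecb': from fail(16)=1 chase 'b': 1 ⇒ 2;  out={6}∪out(2)={6}
  fail(14) 'cedb': from fail(13)=4 chase 'b': 4→0 ⇒ 9;  out=∅∪out(9)=∅
  fail(15) 'cedbb': from fail(14)=9 chase 'b': 9→0 ⇒ 9;  out={5}∪out(9)={5}

Scan:
[0] read 'd'  n0⇒n4
[1] read 'b'  n4⇒n9 (fail-walked)
[2] read 'd'  n9⇒n10  emit P3@[1:2]
[3] read 'd'  n10⇒n4 (fail-walked)
[4] read 'e'  n4⇒n6 (fail-walked)
[5] read 'c'  n6⇒n16
[6] read 'c'  n16⇒n1 (fail-walked)
[7] read 'b'  n1⇒n2
[8] read 'd'  n2⇒n10 (fail-walked)  emit P3@[7:8]
[9] read 'c'  n10⇒n1 (fail-walked)
[10] read 'b'  n1⇒n2
[11] read 'd'  n2⇒n10 (fail-walked)  emit P3@[10:11]
[12] read 'a'  n10⇒n5 (fail-walked)  emit P1@[11:12],P7@[12:12]
[13] read 'a'  n5⇒n18 (fail-walked)  emit P7@[13:13]
[14] read 'd'  n18⇒n4 (fail-walked)
[15] read 'c'  n4⇒n1 (fail-walked)
[16] read 'e'  n1⇒n12
[17] read 'e'  n12⇒n7 (fail-walked)
[18] read 'e'  n7⇒n7 (fail-walked)
[19] read 'a'  n7⇒n8  emit P2@[17:19],P4@[18:19],P7@[19:19]
[20] read 'd'  n8⇒n4 (fail-walked)
[21] read 'e'  n4⇒n6 (fail-walked)
[22] read 'b'  n6⇒n9 (fail-walked)
[23] read 'e'  n9⇒n6 (fail-walked)
[24] read 'a'  n6⇒n11  emit P4@[23:24],P7@[24:24]
[25] read 'a'  n11⇒n18 (fail-walked)  emit P7@[25:25]
[26] read 'a'  n18⇒n18 (fail-walked)  emit P7@[26:26]
[27] read 'e'  n18⇒n6 (fail-walked)
[28] read 'c'  n6⇒n16
[29] read 'b'  n16⇒n17  emit P6@[27:29]
[30] read 'c'  n17⇒n1 (fail-walked)
[31] read 'e'  n1⇒n12
[32] read 'b'  n12⇒n9 (fail-walked)
[33] read 'd'  n9⇒n10  emit P3@[32:33]
[34] read 'd'  n10⇒n4 (fail-walked)
[35] read 'a'  n4⇒n5  emit P1@[34:35],P7@[35:35]
[36] read 'e'  n5⇒n6 (fail-walked)
[37] read 'a'  n6⇒n11  emit P4@[36:37],P7@[37:37]
[38] read 'c'  n11⇒n1 (fail-walked)
[39] read 'd'  n1⇒n4 (fail-walked)
[40] read 'b'  n4⇒n9 (fail-walked)
[41] read 'd'  n9⇒n10  emit P3@[40:41]
[42] read 'e'  n10⇒n6 (fail-walked)
[43] read 'e'  n6⇒n7
[44] read 'c'  n7⇒n16 (fail-walked)
[45] read 'b'  n16⇒n17  emit P6@[43:45]
[46] read 'e'  n17⇒n6 (fail-walked)
[47] read 'b'  n6⇒n9 (fail-walked)

Result: [[2,3],[8,3],[11,3],[12,1],[12,7],[13,7],[19,2],[19,4],[19,7],[24,4],[24,7],[25,7],[26,7],[29,6],[33,3],[35,1],[35,7],[37,4],[37,7],[41,3],[45,6]]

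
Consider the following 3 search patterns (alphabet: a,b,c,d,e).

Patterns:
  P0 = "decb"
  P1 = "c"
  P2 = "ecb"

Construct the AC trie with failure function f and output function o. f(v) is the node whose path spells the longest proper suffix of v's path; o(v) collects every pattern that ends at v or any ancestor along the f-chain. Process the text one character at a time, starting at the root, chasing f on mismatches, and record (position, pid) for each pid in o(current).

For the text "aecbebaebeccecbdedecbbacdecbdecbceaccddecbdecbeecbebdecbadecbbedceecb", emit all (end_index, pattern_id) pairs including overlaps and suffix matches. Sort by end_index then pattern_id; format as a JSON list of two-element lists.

Build automaton:
Trie nodes:
  n0 'ε': c→5 d→1 e→6
  n1 'd': e→2
  n2 'de': c→3
  n3 'dec': b→4
  n4 'decb': ·  ←P0
  n5 'c': ·  ←P1
  n6 'e': c→7
  n7 'ec': b→8
  n8 'ecb': ·  ←P2

BFS fail/out derivation:
  n1('d'): parent n0 fail=0; on 'd' 0 → fail=0;  out ∅∪∅=∅
  n5('c'): parent n0 fail=0; on 'c' 0 → fail=0;  out {1}∪∅={1}
  n6('e'): parent n0 fail=0; on 'e' 0 → fail=0;  out ∅∪∅=∅
  n2('de'): parent n1 fail=0; on 'e' 0 → fail=6;  out ∅∪∅=∅
  n7('ec'): parent n6 fail=0; on 'c' 0 → fail=5;  out ∅∪{1}={1}
  n3('dec'): parent n2 fail=6; on 'c' 6 → fail=7;  out ∅∪{1}={1}
  n8('ecb'): parent n7 fail=5; on 'b' 5→0 → fail=0;  out {2}∪∅={2}
  n4('decb'): parent n3 fail=7; on 'b' 7 → fail=8;  out {0}∪{2}={0,2}

Scan:
[0] read 'a'  n0⇒n0
[1] read 'e'  n0⇒n6
[2] read 'c'  n6⇒n7  ** P1@[2:2]
[3] read 'b'  n7⇒n8  ** P2@[1:3]
[4] read 'e'  n8⇒n6 (via fail)
[5] read 'b'  n6⇒n0 (via fail)
[6] read 'a'  n0⇒n0
[7] read 'e'  n0⇒n6
[8] read 'b'  n6⇒n0 (via fail)
[9] read 'e'  n0⇒n6
[10] read 'c'  n6⇒n7  ** P1@[10:10]
[11] read 'c'  n7⇒n5 (via fail)  ** P1@[11:11]
[12] read 'e'  n5⇒n6 (via fail)
[13] read 'c'  n6⇒n7  ** P1@[13:13]
[14] read 'b'  n7⇒n8  ** P2@[12:14]
[15] read 'd'  n8⇒n1 (via fail)
[16] read 'e'  n1⇒n2
[17] read 'd'  n2⇒n1 (via fail)
[18] read 'e'  n1⇒n2
[19] read 'c'  n2⇒n3  ** P1@[19:19]
[20] read 'b'  n3⇒n4  ** P0@[17:20],P2@[18:20]
[21] read 'b'  n4⇒n0 (via fail)
[22] read 'a'  n0⇒n0
[23] read 'c'  n0⇒n5  ** P1@[23:23]
[24] read 'd'  n5⇒n1 (via fail)
[25] read 'e'  n1⇒n2
[26] read 'c'  n2⇒n3  ** P1@[26:26]
[27] read 'b'  n3⇒n4  ** P0@[24:27],P2@[25:27]
[28] read 'd'  n4⇒n1 (via fail)
[29] read 'e'  n1⇒n2
[30] read 'c'  n2⇒n3  ** P1@[30:30]
[31] read 'b'  n3⇒n4  ** P0@[28:31],P2@[29:31]
[32] read 'c'  n4⇒n5 (via fail)  ** P1@[32:32]
[33] read 'e'  n5⇒n6 (via fail)
[34] read 'a'  n6⇒n0 (via fail)
[35] read 'c'  n0⇒n5  ** P1@[35:35]
[36] read 'c'  n5⇒n5 (via fail)  ** P1@[36:36]
[37] read 'd'  n5⇒n1 (via fail)
[38] read 'd'  n1⇒n1 (via fail)
[39] read 'e'  n1⇒n2
[40] read 'c'  n2⇒n3  ** P1@[40:40]
[41] read 'b'  n3⇒n4  ** P0@[38:41],P2@[39:41]
[42] read 'd'  n4⇒n1 (via fail)
[43] read 'e'  n1⇒n2
[44] read 'c'  n2⇒n3  ** P1@[44:44]
[45] read 'b'  n3⇒n4  ** P0@[42:45],P2@[43:45]
[46] read 'e'  n4⇒n6 (via fail)
[47] read 'e'  n6⇒n6 (via fail)
[48] read 'c'  n6⇒n7  ** P1@[48:48]
[49] read 'b'  n7⇒n8  ** P2@[47:49]
[50] read 'e'  n8⇒n6 (via fail)
[51] read 'b'  n6⇒n0 (via fail)
[52] read 'd'  n0⇒n1
[53] read 'e'  n1⇒n2
[54] read 'c'  n2⇒n3  ** P1@[54:54]
[55] read 'b'  n3⇒n4  ** P0@[52:55],P2@[53:55]
[56] read 'a'  n4⇒n0 (via fail)
[57] read 'd'  n0⇒n1
[58] read 'e'  n1⇒n2
[59] read 'c'  n2⇒n3  ** P1@[59:59]
[60] read 'b'  n3⇒n4  ** P0@[57:60],P2@[58:60]
[61] read 'b'  n4⇒n0 (via fail)
[62] read 'e'  n0⇒n6
[63] read 'd'  n6⇒n1 (via fail)
[64] read 'c'  n1⇒n5 (via fail)  ** P1@[64:64]
[65] read 'e'  n5⇒n6 (via fail)
[66] read 'e'  n6⇒n6 (via fail)
[67] read 'c'  n6⇒n7  ** P1@[67:67]
[68] read 'b'  n7⇒n8  ** P2@[66:68]

Matches: [[2,1],[3,2],[10,1],[11,1],[13,1],[14,2],[19,1],[20,0],[20,2],[23,1],[26,1],[27,0],[27,2],[30,1],[31,0],[31,2],[32,1],[35,1],[36,1],[40,1],[41,0],[41,2],[44,1],[45,0],[45,2],[48,1],[49,2],[54,1],[55,0],[55,2],[59,1],[60,0],[60,2],[64,1],[67,1],[68,2]]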